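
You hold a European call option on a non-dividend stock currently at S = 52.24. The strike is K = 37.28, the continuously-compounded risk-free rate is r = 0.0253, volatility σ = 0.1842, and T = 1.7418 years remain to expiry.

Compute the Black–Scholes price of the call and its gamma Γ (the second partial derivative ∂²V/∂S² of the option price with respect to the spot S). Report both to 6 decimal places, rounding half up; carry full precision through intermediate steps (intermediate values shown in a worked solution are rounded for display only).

σ√T = 0.1842·√1.7418 = 0.243102
d₁ = (ln(S/K) + (r+σ²/2)T) / (σ√T) = (ln(52.24/37.28) + (0.0253+0.1842²/2)·1.7418) / 0.243102 = (0.337391 + 0.073617) / 0.243102 = 1.690682
d₂ = d₁ − σ√T = 1.690682 − 0.243102 = 1.447580
e^{−rT} = e^{−0.0253·1.7418} = 0.956889
N(d₁) = 0.954551,  N(d₂) = 0.926133
Call price V = S·N(d₁) − K·e^{−rT}·N(d₂) = 49.865755 − 33.037778 = 16.827977
φ(d₁) = (1/√(2π))·e^{−d₁²/2} = 0.095547
Γ = φ(d₁) / (S·σ·√T) = 0.007524

price = 16.827977
Γ = 0.007524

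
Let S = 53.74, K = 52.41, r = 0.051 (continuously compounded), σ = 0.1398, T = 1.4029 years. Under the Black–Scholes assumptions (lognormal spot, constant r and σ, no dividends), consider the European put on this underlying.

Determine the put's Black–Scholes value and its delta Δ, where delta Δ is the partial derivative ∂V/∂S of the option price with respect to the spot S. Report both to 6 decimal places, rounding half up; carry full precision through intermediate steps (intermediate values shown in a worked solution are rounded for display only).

σ√T = 0.1398·√1.4029 = 0.165585
d₁ = (ln(S/K) + (r+σ²/2)T) / (σ√T) = (ln(53.74/52.41) + (0.051+0.1398²/2)·1.4029) / 0.165585 = (0.025060 + 0.085257) / 0.165585 = 0.666228
d₂ = d₁ − σ√T = 0.666228 − 0.165585 = 0.500643
e^{−rT} = e^{−0.051·1.4029} = 0.930952
N(−d₁) = 0.252633,  N(−d₂) = 0.308311
Put price V = K·e^{−rT}·N(−d₂) − S·N(−d₁) = 15.042862 − 13.576480 = 1.466383
Δ = −N(−d₁) = -0.252633

price = 1.466383
Δ = -0.252633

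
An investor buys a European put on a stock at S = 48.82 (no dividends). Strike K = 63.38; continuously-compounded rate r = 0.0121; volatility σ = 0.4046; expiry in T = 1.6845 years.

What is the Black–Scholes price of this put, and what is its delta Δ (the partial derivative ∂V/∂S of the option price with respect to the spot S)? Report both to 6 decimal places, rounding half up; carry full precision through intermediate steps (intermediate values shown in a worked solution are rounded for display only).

σ√T = 0.4046·√1.6845 = 0.525123
d₁ = (ln(S/K) + (r+σ²/2)T) / (σ√T) = (ln(48.82/63.38) + (0.0121+0.4046²/2)·1.6845) / 0.525123 = (-0.261008 + 0.158260) / 0.525123 = -0.195666
d₂ = d₁ − σ√T = -0.195666 − 0.525123 = -0.720789
e^{−rT} = e^{−0.0121·1.6845} = 0.979824
N(−d₁) = 0.577564,  N(−d₂) = 0.764480
Put price V = K·e^{−rT}·N(−d₂) − S·N(−d₁) = 47.475172 − 28.196675 = 19.278498
Δ = −N(−d₁) = -0.577564

price = 19.278498
Δ = -0.577564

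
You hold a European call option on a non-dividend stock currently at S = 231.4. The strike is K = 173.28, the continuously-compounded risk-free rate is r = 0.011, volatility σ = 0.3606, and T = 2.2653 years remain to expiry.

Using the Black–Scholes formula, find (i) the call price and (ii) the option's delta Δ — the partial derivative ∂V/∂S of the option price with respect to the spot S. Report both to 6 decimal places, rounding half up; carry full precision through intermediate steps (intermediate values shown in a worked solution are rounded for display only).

price = 80.756544
Δ = 0.802395

σ√T = 0.3606·√2.2653 = 0.542736
d₁ = (ln(S/K) + (r+σ²/2)T) / (σ√T) = (ln(231.4/173.28) + (0.011+0.3606²/2)·2.2653) / 0.542736 = (0.289239 + 0.172199) / 0.542736 = 0.850208
d₂ = d₁ − σ√T = 0.850208 − 0.542736 = 0.307472
e^{−rT} = e^{−0.011·2.2653} = 0.975390
N(d₁) = 0.802395,  N(d₂) = 0.620758
Call price V = S·N(d₁) − K·e^{−rT}·N(d₂) = 185.674271 − 104.917727 = 80.756544
Δ = N(d₁) = 0.802395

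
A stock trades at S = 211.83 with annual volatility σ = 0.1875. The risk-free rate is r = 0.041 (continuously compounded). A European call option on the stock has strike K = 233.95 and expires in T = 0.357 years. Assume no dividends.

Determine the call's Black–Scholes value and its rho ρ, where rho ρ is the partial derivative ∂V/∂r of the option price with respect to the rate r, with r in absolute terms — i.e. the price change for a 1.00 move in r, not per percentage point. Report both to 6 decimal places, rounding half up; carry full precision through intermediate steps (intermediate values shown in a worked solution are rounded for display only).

σ√T = 0.1875·√0.357 = 0.112030
d₁ = (ln(S/K) + (r+σ²/2)T) / (σ√T) = (ln(211.83/233.95) + (0.041+0.1875²/2)·0.357) / 0.112030 = (-0.099323 + 0.020912) / 0.112030 = -0.699909
d₂ = d₁ − σ√T = -0.699909 − 0.112030 = -0.811939
e^{−rT} = e^{−0.041·0.357} = 0.985470
N(d₁) = 0.241992,  N(d₂) = 0.208413
Call price V = S·N(d₁) − K·e^{−rT}·N(d₂) = 51.261199 − 48.049820 = 3.211380
ρ = K·T·e^{−rT}·N(d₂) = 17.153786

price = 3.211380
ρ = 17.153786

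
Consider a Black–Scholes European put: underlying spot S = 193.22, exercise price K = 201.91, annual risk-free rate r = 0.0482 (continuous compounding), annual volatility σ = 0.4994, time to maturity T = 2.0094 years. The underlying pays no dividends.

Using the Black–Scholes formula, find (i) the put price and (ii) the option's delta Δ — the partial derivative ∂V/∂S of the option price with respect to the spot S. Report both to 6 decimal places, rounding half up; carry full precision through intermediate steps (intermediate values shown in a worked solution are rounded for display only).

price = 47.239250
Δ = -0.334097

σ√T = 0.4994·√2.0094 = 0.707916
d₁ = (ln(S/K) + (r+σ²/2)T) / (σ√T) = (ln(193.22/201.91) + (0.0482+0.4994²/2)·2.0094) / 0.707916 = (-0.043993 + 0.347426) / 0.707916 = 0.428629
d₂ = d₁ − σ√T = 0.428629 − 0.707916 = -0.279287
e^{−rT} = e^{−0.0482·2.0094} = 0.907689
N(−d₁) = 0.334097,  N(−d₂) = 0.609988
Put price V = K·e^{−rT}·N(−d₂) − S·N(−d₁) = 111.793431 − 64.554181 = 47.239250
Δ = −N(−d₁) = -0.334097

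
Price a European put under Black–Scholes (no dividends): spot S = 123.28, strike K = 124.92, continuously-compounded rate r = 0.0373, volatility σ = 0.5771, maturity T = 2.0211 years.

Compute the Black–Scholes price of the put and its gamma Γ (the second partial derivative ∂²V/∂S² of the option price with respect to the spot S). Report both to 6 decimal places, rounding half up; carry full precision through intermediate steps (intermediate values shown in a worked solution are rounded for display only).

σ√T = 0.5771·√2.0211 = 0.820437
d₁ = (ln(S/K) + (r+σ²/2)T) / (σ√T) = (ln(123.28/124.92) + (0.0373+0.5771²/2)·2.0211) / 0.820437 = (-0.013215 + 0.411945) / 0.820437 = 0.485997
d₂ = d₁ − σ√T = 0.485997 − 0.820437 = -0.334439
e^{−rT} = e^{−0.0373·2.0211} = 0.927384
N(−d₁) = 0.313485,  N(−d₂) = 0.630976
Put price V = K·e^{−rT}·N(−d₂) − S·N(−d₁) = 73.097859 − 38.646385 = 34.451474
φ(d₁) = (1/√(2π))·e^{−d₁²/2} = 0.354504
Γ = φ(d₁) / (S·σ·√T) = 0.003505

price = 34.451474
Γ = 0.003505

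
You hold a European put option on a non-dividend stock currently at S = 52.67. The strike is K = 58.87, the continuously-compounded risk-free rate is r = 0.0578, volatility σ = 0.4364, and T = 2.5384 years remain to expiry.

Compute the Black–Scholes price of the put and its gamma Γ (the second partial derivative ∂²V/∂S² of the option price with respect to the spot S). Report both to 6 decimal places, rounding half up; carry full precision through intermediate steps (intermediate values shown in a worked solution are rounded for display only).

σ√T = 0.4364·√2.5384 = 0.695288
d₁ = (ln(S/K) + (r+σ²/2)T) / (σ√T) = (ln(52.67/58.87) + (0.0578+0.4364²/2)·2.5384) / 0.695288 = (-0.111286 + 0.388432) / 0.695288 = 0.398607
d₂ = d₁ − σ√T = 0.398607 − 0.695288 = -0.296681
e^{−rT} = e^{−0.0578·2.5384} = 0.863536
N(−d₁) = 0.345091,  N(−d₂) = 0.616645
Put price V = K·e^{−rT}·N(−d₂) − S·N(−d₁) = 31.347995 − 18.175965 = 13.172031
φ(d₁) = (1/√(2π))·e^{−d₁²/2} = 0.368475
Γ = φ(d₁) / (S·σ·√T) = 0.010062

price = 13.172031
Γ = 0.010062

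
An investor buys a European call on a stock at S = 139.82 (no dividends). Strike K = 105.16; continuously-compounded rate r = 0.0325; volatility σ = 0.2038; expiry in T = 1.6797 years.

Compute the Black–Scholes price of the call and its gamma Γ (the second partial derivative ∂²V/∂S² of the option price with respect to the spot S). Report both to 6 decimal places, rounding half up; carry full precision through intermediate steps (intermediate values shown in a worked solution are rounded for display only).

σ√T = 0.2038·√1.6797 = 0.264131
d₁ = (ln(S/K) + (r+σ²/2)T) / (σ√T) = (ln(139.82/105.16) + (0.0325+0.2038²/2)·1.6797) / 0.264131 = (0.284873 + 0.089473) / 0.264131 = 1.417271
d₂ = d₁ − σ√T = 1.417271 − 0.264131 = 1.153140
e^{−rT} = e^{−0.0325·1.6797} = 0.946873
N(d₁) = 0.921798,  N(d₂) = 0.875573
Call price V = S·N(d₁) − K·e^{−rT}·N(d₂) = 128.885821 − 87.183628 = 41.702192
φ(d₁) = (1/√(2π))·e^{−d₁²/2} = 0.146129
Γ = φ(d₁) / (S·σ·√T) = 0.003957

price = 41.702192
Γ = 0.003957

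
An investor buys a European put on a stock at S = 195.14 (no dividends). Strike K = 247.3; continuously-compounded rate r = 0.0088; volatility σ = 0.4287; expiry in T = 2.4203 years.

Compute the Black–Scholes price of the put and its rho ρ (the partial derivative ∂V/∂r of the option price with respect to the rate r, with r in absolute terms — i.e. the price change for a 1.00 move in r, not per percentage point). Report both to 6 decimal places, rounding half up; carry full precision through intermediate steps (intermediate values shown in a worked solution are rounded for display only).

price = 83.416992
ρ = -436.116245

σ√T = 0.4287·√2.4203 = 0.666942
d₁ = (ln(S/K) + (r+σ²/2)T) / (σ√T) = (ln(195.14/247.3) + (0.0088+0.4287²/2)·2.4203) / 0.666942 = (-0.236885 + 0.243704) / 0.666942 = 0.010225
d₂ = d₁ − σ√T = 0.010225 − 0.666942 = -0.656717
e^{−rT} = e^{−0.0088·2.4203} = 0.978927
N(−d₁) = 0.495921,  N(−d₂) = 0.744319
Put price V = K·e^{−rT}·N(−d₂) − S·N(−d₁) = 180.190987 − 96.773994 = 83.416992
ρ = −K·T·e^{−rT}·N(−d₂) = -436.116245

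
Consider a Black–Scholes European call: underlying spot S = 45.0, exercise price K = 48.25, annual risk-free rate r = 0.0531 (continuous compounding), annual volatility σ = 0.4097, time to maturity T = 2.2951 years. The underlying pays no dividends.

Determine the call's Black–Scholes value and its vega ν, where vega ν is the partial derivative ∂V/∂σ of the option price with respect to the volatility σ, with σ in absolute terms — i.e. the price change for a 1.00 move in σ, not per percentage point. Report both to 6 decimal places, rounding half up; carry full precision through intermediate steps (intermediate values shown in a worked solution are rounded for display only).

σ√T = 0.4097·√2.2951 = 0.620679
d₁ = (ln(S/K) + (r+σ²/2)T) / (σ√T) = (ln(45.0/48.25) + (0.0531+0.4097²/2)·2.2951) / 0.620679 = (-0.069733 + 0.314491) / 0.620679 = 0.394338
d₂ = d₁ − σ√T = 0.394338 − 0.620679 = -0.226340
e^{−rT} = e^{−0.0531·2.2951} = 0.885264
N(d₁) = 0.653334,  N(d₂) = 0.410468
Call price V = S·N(d₁) − K·e^{−rT}·N(d₂) = 29.400048 − 17.532736 = 11.867312
φ(d₁) = (1/√(2π))·e^{−d₁²/2} = 0.369099
ν = S·φ(d₁)·√T = 25.162650

price = 11.867312
ν = 25.162650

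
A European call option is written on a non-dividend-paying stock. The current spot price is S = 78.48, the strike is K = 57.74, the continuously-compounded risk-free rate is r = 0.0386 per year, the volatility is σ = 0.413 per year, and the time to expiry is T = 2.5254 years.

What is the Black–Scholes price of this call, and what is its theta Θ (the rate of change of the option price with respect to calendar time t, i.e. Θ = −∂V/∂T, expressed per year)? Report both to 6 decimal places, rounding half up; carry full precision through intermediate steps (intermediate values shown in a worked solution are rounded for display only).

price = 32.817665
Θ = -3.844923

σ√T = 0.413·√2.5254 = 0.656319
d₁ = (ln(S/K) + (r+σ²/2)T) / (σ√T) = (ln(78.48/57.74) + (0.0386+0.413²/2)·2.5254) / 0.656319 = (0.306894 + 0.312858) / 0.656319 = 0.944284
d₂ = d₁ − σ√T = 0.944284 − 0.656319 = 0.287964
e^{−rT} = e^{−0.0386·2.5254} = 0.907120
N(d₁) = 0.827488,  N(d₂) = 0.613313
Call price V = S·N(d₁) − K·e^{−rT}·N(d₂) = 64.941231 − 32.123566 = 32.817665
φ(d₁) = (1/√(2π))·e^{−d₁²/2} = 0.255438
Θ = −S·φ(d₁)·σ/(2√T) − r·K·e^{−rT}·N(d₂) = −2.604954 − 1.239970 = -3.844923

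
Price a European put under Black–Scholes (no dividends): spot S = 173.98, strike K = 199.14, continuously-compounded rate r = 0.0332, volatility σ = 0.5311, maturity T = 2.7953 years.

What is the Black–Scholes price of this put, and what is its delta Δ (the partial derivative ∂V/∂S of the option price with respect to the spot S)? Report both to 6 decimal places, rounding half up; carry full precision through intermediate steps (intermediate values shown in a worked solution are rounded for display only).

price = 64.772623
Δ = -0.345912

σ√T = 0.5311·√2.7953 = 0.887954
d₁ = (ln(S/K) + (r+σ²/2)T) / (σ√T) = (ln(173.98/199.14) + (0.0332+0.5311²/2)·2.7953) / 0.887954 = (-0.135068 + 0.487035) / 0.887954 = 0.396380
d₂ = d₁ − σ√T = 0.396380 − 0.887954 = -0.491574
e^{−rT} = e^{−0.0332·2.7953} = 0.911372
N(−d₁) = 0.345912,  N(−d₂) = 0.688490
Put price V = K·e^{−rT}·N(−d₂) − S·N(−d₁) = 124.954440 − 60.181817 = 64.772623
Δ = −N(−d₁) = -0.345912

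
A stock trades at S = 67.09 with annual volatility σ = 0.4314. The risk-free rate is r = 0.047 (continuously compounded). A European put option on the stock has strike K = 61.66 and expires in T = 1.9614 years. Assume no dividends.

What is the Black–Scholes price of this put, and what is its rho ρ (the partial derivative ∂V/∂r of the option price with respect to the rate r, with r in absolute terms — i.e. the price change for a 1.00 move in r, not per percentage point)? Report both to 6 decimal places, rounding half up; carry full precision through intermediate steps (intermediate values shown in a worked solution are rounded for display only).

σ√T = 0.4314·√1.9614 = 0.604176
d₁ = (ln(S/K) + (r+σ²/2)T) / (σ√T) = (ln(67.09/61.66) + (0.047+0.4314²/2)·1.9614) / 0.604176 = (0.084400 + 0.274700) / 0.604176 = 0.594363
d₂ = d₁ − σ√T = 0.594363 − 0.604176 = -0.009813
e^{−rT} = e^{−0.047·1.9614} = 0.911936
N(−d₁) = 0.276135,  N(−d₂) = 0.503915
Put price V = K·e^{−rT}·N(−d₂) − S·N(−d₁) = 28.335103 − 18.525881 = 9.809221
ρ = −K·T·e^{−rT}·N(−d₂) = -55.576470

price = 9.809221
ρ = -55.576470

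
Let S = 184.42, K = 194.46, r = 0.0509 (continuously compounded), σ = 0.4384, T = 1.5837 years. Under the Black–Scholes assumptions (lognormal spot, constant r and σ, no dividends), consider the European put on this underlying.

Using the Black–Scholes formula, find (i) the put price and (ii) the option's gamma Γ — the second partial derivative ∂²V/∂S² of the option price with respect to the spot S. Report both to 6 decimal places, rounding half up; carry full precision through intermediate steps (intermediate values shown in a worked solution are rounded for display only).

σ√T = 0.4384·√1.5837 = 0.551705
d₁ = (ln(S/K) + (r+σ²/2)T) / (σ√T) = (ln(184.42/194.46) + (0.0509+0.4384²/2)·1.5837) / 0.551705 = (-0.053011 + 0.232800) / 0.551705 = 0.325879
d₂ = d₁ − σ√T = 0.325879 − 0.551705 = -0.225827
e^{−rT} = e^{−0.0509·1.5837} = 0.922553
N(−d₁) = 0.372258,  N(−d₂) = 0.589332
Put price V = K·e^{−rT}·N(−d₂) − S·N(−d₁) = 105.725941 − 68.651842 = 37.074099
φ(d₁) = (1/√(2π))·e^{−d₁²/2} = 0.378312
Γ = φ(d₁) / (S·σ·√T) = 0.003718

price = 37.074099
Γ = 0.003718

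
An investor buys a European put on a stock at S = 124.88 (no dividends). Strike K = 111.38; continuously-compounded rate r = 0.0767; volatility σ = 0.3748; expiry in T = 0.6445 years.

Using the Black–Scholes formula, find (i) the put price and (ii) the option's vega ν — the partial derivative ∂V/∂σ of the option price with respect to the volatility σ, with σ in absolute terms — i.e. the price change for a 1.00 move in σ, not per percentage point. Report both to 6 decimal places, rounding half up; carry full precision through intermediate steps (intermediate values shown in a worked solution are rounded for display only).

price = 6.346623
ν = 31.415235

σ√T = 0.3748·√0.6445 = 0.300892
d₁ = (ln(S/K) + (r+σ²/2)T) / (σ√T) = (ln(124.88/111.38) + (0.0767+0.3748²/2)·0.6445) / 0.300892 = (0.114405 + 0.094701) / 0.300892 = 0.694955
d₂ = d₁ − σ√T = 0.694955 − 0.300892 = 0.394063
e^{−rT} = e^{−0.0767·0.6445} = 0.951769
N(−d₁) = 0.243542,  N(−d₂) = 0.346767
Put price V = K·e^{−rT}·N(−d₂) − S·N(−d₁) = 36.760100 − 30.413476 = 6.346623
φ(d₁) = (1/√(2π))·e^{−d₁²/2} = 0.313355
ν = S·φ(d₁)·√T = 31.415235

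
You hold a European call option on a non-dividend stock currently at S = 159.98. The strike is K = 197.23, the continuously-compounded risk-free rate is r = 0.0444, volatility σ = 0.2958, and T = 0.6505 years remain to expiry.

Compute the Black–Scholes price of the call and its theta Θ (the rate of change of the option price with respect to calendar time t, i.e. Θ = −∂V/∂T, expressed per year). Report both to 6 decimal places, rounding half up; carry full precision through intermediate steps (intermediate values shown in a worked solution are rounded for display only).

price = 5.396975
Θ = -11.176005

σ√T = 0.2958·√0.6505 = 0.238573
d₁ = (ln(S/K) + (r+σ²/2)T) / (σ√T) = (ln(159.98/197.23) + (0.0444+0.2958²/2)·0.6505) / 0.238573 = (-0.209322 + 0.057341) / 0.238573 = -0.637041
d₂ = d₁ − σ√T = -0.637041 − 0.238573 = -0.875614
e^{−rT} = e^{−0.0444·0.6505} = 0.971531
N(d₁) = 0.262049,  N(d₂) = 0.190620
Call price V = S·N(d₁) − K·e^{−rT}·N(d₂) = 41.922615 − 36.525640 = 5.396975
φ(d₁) = (1/√(2π))·e^{−d₁²/2} = 0.325677
Θ = −S·φ(d₁)·σ/(2√T) − r·K·e^{−rT}·N(d₂) = −9.554266 − 1.621738 = -11.176005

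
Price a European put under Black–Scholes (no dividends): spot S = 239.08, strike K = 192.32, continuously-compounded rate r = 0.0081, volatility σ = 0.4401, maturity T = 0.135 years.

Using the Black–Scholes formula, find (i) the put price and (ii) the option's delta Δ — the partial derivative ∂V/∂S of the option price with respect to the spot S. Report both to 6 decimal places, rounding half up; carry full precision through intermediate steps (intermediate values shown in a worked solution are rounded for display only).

price = 1.405906
Δ = -0.075854

σ√T = 0.4401·√0.135 = 0.161703
d₁ = (ln(S/K) + (r+σ²/2)T) / (σ√T) = (ln(239.08/192.32) + (0.0081+0.4401²/2)·0.135) / 0.161703 = (0.217638 + 0.014167) / 0.161703 = 1.433523
d₂ = d₁ − σ√T = 1.433523 − 0.161703 = 1.271820
e^{−rT} = e^{−0.0081·0.135} = 0.998907
N(−d₁) = 0.075854,  N(−d₂) = 0.101719
Put price V = K·e^{−rT}·N(−d₂) − S·N(−d₁) = 19.541143 − 18.135236 = 1.405906
Δ = −N(−d₁) = -0.075854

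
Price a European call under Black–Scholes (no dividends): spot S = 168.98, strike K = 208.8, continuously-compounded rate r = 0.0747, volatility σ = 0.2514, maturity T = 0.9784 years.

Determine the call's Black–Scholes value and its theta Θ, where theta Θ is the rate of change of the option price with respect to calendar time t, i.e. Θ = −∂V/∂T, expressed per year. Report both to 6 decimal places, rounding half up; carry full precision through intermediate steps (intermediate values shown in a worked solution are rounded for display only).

price = 8.107905
Θ = -11.394429

σ√T = 0.2514·√0.9784 = 0.248670
d₁ = (ln(S/K) + (r+σ²/2)T) / (σ√T) = (ln(168.98/208.8) + (0.0747+0.2514²/2)·0.9784) / 0.248670 = (-0.211596 + 0.104005) / 0.248670 = -0.432668
d₂ = d₁ − σ√T = -0.432668 − 0.248670 = -0.681338
e^{−rT} = e^{−0.0747·0.9784} = 0.929520
N(d₁) = 0.332628,  N(d₂) = 0.247829
Call price V = S·N(d₁) − K·e^{−rT}·N(d₂) = 56.207469 − 48.099564 = 8.107905
φ(d₁) = (1/√(2π))·e^{−d₁²/2} = 0.363295
Θ = −S·φ(d₁)·σ/(2√T) − r·K·e^{−rT}·N(d₂) = −7.801392 − 3.593037 = -11.394429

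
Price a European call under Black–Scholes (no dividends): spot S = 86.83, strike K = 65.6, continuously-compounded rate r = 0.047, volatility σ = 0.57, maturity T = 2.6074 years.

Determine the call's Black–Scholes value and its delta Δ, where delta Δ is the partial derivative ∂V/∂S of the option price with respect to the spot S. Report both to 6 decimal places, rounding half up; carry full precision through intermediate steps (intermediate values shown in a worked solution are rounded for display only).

σ√T = 0.57·√2.6074 = 0.920404
d₁ = (ln(S/K) + (r+σ²/2)T) / (σ√T) = (ln(86.83/65.6) + (0.047+0.57²/2)·2.6074) / 0.920404 = (0.280376 + 0.546120) / 0.920404 = 0.897971
d₂ = d₁ − σ√T = 0.897971 − 0.920404 = -0.022433
e^{−rT} = e^{−0.047·2.6074} = 0.884664
N(d₁) = 0.815399,  N(d₂) = 0.491051
Call price V = S·N(d₁) − K·e^{−rT}·N(d₂) = 70.801137 − 28.497627 = 42.303510
Δ = N(d₁) = 0.815399

price = 42.303510
Δ = 0.815399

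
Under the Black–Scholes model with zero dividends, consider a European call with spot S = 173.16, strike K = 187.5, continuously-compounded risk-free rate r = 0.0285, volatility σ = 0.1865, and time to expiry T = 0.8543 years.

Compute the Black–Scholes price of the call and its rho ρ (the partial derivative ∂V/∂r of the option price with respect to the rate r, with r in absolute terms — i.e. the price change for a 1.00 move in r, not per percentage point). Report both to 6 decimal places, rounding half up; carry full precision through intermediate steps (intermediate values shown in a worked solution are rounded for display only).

σ√T = 0.1865·√0.8543 = 0.172379
d₁ = (ln(S/K) + (r+σ²/2)T) / (σ√T) = (ln(173.16/187.5) + (0.0285+0.1865²/2)·0.8543) / 0.172379 = (-0.079563 + 0.039205) / 0.172379 = -0.234124
d₂ = d₁ − σ√T = -0.234124 − 0.172379 = -0.406503
e^{−rT} = e^{−0.0285·0.8543} = 0.975946
N(d₁) = 0.407444,  N(d₂) = 0.342187
Call price V = S·N(d₁) − K·e^{−rT}·N(d₂) = 70.553064 − 62.616706 = 7.936357
ρ = K·T·e^{−rT}·N(d₂) = 53.493452

price = 7.936357
ρ = 53.493452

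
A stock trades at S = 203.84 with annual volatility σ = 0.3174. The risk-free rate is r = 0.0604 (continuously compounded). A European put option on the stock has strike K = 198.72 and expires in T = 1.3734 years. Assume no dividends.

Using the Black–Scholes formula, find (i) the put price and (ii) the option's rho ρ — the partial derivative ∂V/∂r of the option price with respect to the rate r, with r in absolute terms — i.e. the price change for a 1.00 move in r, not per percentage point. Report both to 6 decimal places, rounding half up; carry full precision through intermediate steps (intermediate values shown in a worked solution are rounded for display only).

price = 19.248297
ρ = -115.053297

σ√T = 0.3174·√1.3734 = 0.371968
d₁ = (ln(S/K) + (r+σ²/2)T) / (σ√T) = (ln(203.84/198.72) + (0.0604+0.3174²/2)·1.3734) / 0.371968 = (0.025439 + 0.152133) / 0.371968 = 0.477385
d₂ = d₁ − σ√T = 0.477385 − 0.371968 = 0.105417
e^{−rT} = e^{−0.0604·1.3734} = 0.920394
N(−d₁) = 0.316544,  N(−d₂) = 0.458022
Put price V = K·e^{−rT}·N(−d₂) − S·N(−d₁) = 83.772606 − 64.524309 = 19.248297
ρ = −K·T·e^{−rT}·N(−d₂) = -115.053297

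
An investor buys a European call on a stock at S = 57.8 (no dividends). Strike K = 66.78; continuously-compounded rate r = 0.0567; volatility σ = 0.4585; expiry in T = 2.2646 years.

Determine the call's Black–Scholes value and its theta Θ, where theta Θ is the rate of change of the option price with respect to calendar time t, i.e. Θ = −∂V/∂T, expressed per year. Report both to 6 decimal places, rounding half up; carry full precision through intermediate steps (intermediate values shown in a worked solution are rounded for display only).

price = 15.263558
Θ = -4.522296

σ√T = 0.4585·√2.2646 = 0.689978
d₁ = (ln(S/K) + (r+σ²/2)T) / (σ√T) = (ln(57.8/66.78) + (0.0567+0.4585²/2)·2.2646) / 0.689978 = (-0.144415 + 0.366437) / 0.689978 = 0.321782
d₂ = d₁ − σ√T = 0.321782 − 0.689978 = -0.368195
e^{−rT} = e^{−0.0567·2.2646} = 0.879499
N(d₁) = 0.626191,  N(d₂) = 0.356364
Call price V = S·N(d₁) − K·e^{−rT}·N(d₂) = 36.193850 − 20.930292 = 15.263558
φ(d₁) = (1/√(2π))·e^{−d₁²/2} = 0.378814
Θ = −S·φ(d₁)·σ/(2√T) − r·K·e^{−rT}·N(d₂) = −3.335548 − 1.186748 = -4.522296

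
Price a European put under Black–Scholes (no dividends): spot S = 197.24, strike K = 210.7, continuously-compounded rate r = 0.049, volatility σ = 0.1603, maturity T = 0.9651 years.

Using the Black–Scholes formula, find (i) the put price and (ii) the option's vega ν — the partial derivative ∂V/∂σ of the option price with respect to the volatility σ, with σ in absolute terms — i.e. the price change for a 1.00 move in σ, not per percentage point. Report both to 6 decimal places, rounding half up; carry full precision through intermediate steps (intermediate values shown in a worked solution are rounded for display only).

price = 14.447726
ν = 77.239771

σ√T = 0.1603·√0.9651 = 0.157478
d₁ = (ln(S/K) + (r+σ²/2)T) / (σ√T) = (ln(197.24/210.7) + (0.049+0.1603²/2)·0.9651) / 0.157478 = (-0.066014 + 0.059690) / 0.157478 = -0.040161
d₂ = d₁ − σ√T = -0.040161 − 0.157478 = -0.197639
e^{−rT} = e^{−0.049·0.9651} = 0.953811
N(−d₁) = 0.516018,  N(−d₂) = 0.578336
Put price V = K·e^{−rT}·N(−d₂) − S·N(−d₁) = 116.227060 − 101.779335 = 14.447726
φ(d₁) = (1/√(2π))·e^{−d₁²/2} = 0.398621
ν = S·φ(d₁)·√T = 77.239771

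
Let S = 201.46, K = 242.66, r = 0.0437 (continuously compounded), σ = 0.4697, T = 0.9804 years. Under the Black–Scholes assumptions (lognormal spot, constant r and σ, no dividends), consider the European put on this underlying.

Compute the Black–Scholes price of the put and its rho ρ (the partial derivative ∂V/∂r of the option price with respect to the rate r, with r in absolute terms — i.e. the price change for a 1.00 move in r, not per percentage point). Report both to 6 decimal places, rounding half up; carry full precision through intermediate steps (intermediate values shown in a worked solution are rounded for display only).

price = 57.247745
ρ = -160.819208

σ√T = 0.4697·√0.9804 = 0.465074
d₁ = (ln(S/K) + (r+σ²/2)T) / (σ√T) = (ln(201.46/242.66) + (0.0437+0.4697²/2)·0.9804) / 0.465074 = (-0.186070 + 0.150990) / 0.465074 = -0.075429
d₂ = d₁ − σ√T = -0.075429 − 0.465074 = -0.540503
e^{−rT} = e^{−0.0437·0.9804} = 0.958061
N(−d₁) = 0.530063,  N(−d₂) = 0.705575
Put price V = K·e^{−rT}·N(−d₂) − S·N(−d₁) = 164.034279 − 106.786535 = 57.247745
ρ = −K·T·e^{−rT}·N(−d₂) = -160.819208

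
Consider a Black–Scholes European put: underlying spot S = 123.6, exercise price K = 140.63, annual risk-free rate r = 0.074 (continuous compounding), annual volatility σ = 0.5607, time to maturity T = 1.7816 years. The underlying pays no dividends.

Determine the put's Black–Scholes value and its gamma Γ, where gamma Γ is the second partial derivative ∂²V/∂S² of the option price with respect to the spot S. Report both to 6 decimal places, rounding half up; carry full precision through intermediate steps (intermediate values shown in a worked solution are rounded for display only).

σ√T = 0.5607·√1.7816 = 0.748403
d₁ = (ln(S/K) + (r+σ²/2)T) / (σ√T) = (ln(123.6/140.63) + (0.074+0.5607²/2)·1.7816) / 0.748403 = (-0.129082 + 0.411892) / 0.748403 = 0.377885
d₂ = d₁ − σ√T = 0.377885 − 0.748403 = -0.370518
e^{−rT} = e^{−0.074·1.7816} = 0.876483
N(−d₁) = 0.352758,  N(−d₂) = 0.644502
Put price V = K·e^{−rT}·N(−d₂) − S·N(−d₁) = 79.441134 − 43.600893 = 35.840242
φ(d₁) = (1/√(2π))·e^{−d₁²/2} = 0.371451
Γ = φ(d₁) / (S·σ·√T) = 0.004016

price = 35.840242
Γ = 0.004016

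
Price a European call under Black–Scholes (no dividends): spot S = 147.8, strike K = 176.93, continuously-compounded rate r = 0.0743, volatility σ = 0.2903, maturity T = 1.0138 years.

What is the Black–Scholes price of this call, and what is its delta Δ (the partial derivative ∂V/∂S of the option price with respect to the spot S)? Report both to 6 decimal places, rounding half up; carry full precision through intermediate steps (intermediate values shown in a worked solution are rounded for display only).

price = 11.112019
Δ = 0.416209

σ√T = 0.2903·√1.0138 = 0.292296
d₁ = (ln(S/K) + (r+σ²/2)T) / (σ√T) = (ln(147.8/176.93) + (0.0743+0.2903²/2)·1.0138) / 0.292296 = (-0.179894 + 0.118044) / 0.292296 = -0.211601
d₂ = d₁ − σ√T = -0.211601 − 0.292296 = -0.503898
e^{−rT} = e^{−0.0743·1.0138} = 0.927442
N(d₁) = 0.416209,  N(d₂) = 0.307167
Call price V = S·N(d₁) − K·e^{−rT}·N(d₂) = 61.515691 − 50.403672 = 11.112019
Δ = N(d₁) = 0.416209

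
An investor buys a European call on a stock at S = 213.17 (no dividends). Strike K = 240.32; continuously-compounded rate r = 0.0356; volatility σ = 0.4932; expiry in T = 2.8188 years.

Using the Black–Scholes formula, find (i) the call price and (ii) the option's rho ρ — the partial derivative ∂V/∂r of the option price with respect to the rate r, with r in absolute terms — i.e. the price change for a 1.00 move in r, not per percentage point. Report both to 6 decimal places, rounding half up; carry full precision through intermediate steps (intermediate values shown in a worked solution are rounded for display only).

σ√T = 0.4932·√2.8188 = 0.828047
d₁ = (ln(S/K) + (r+σ²/2)T) / (σ√T) = (ln(213.17/240.32) + (0.0356+0.4932²/2)·2.8188) / 0.828047 = (-0.119881 + 0.443181) / 0.828047 = 0.390436
d₂ = d₁ − σ√T = 0.390436 − 0.828047 = -0.437612
e^{−rT} = e^{−0.0356·2.8188} = 0.904521
N(d₁) = 0.651893,  N(d₂) = 0.330834
Call price V = S·N(d₁) − K·e^{−rT}·N(d₂) = 138.963976 − 71.914869 = 67.049107
ρ = K·T·e^{−rT}·N(d₂) = 202.713633

price = 67.049107
ρ = 202.713633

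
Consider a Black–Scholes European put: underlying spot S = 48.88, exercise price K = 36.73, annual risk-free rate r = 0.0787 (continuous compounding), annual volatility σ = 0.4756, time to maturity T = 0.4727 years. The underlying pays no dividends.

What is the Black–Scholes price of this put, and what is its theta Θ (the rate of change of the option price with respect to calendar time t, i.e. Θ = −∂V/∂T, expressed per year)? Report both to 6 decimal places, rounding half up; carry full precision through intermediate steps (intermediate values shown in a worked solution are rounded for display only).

price = 1.150058
Θ = -2.906076

σ√T = 0.4756·√0.4727 = 0.326990
d₁ = (ln(S/K) + (r+σ²/2)T) / (σ√T) = (ln(48.88/36.73) + (0.0787+0.4756²/2)·0.4727) / 0.326990 = (0.285774 + 0.090663) / 0.326990 = 1.151219
d₂ = d₁ − σ√T = 1.151219 − 0.326990 = 0.824229
e^{−rT} = e^{−0.0787·0.4727} = 0.963482
N(−d₁) = 0.124821,  N(−d₂) = 0.204905
Put price V = K·e^{−rT}·N(−d₂) − S·N(−d₁) = 7.251313 − 6.101255 = 1.150058
φ(d₁) = (1/√(2π))·e^{−d₁²/2} = 0.205648
Θ = −S·φ(d₁)·σ/(2√T) + r·K·e^{−rT}·N(−d₂) = −3.476754 + 0.570678 = -2.906076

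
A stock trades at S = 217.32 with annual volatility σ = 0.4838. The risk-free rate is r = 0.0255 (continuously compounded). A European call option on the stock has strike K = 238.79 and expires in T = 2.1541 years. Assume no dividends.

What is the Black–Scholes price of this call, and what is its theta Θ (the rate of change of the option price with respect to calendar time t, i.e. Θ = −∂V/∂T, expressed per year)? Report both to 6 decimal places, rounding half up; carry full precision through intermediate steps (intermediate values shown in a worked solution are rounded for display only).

σ√T = 0.4838·√2.1541 = 0.710066
d₁ = (ln(S/K) + (r+σ²/2)T) / (σ√T) = (ln(217.32/238.79) + (0.0255+0.4838²/2)·2.1541) / 0.710066 = (-0.094214 + 0.307027) / 0.710066 = 0.299709
d₂ = d₁ − σ√T = 0.299709 − 0.710066 = -0.410358
e^{−rT} = e^{−0.0255·2.1541} = 0.946552
N(d₁) = 0.617800,  N(d₂) = 0.340772
Call price V = S·N(d₁) − K·e^{−rT}·N(d₂) = 134.260356 − 77.023676 = 57.236680
φ(d₁) = (1/√(2π))·e^{−d₁²/2} = 0.381421
Θ = −S·φ(d₁)·σ/(2√T) − r·K·e^{−rT}·N(d₂) = −13.661783 − 1.964104 = -15.625887

price = 57.236680
Θ = -15.625887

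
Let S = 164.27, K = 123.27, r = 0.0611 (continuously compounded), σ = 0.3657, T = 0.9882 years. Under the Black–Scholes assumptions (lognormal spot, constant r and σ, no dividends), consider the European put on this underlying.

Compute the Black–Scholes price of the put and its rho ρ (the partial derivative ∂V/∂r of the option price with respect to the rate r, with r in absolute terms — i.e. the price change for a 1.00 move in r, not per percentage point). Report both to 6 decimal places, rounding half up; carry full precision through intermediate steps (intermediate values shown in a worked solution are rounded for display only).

price = 4.498132
ρ = -25.162498

σ√T = 0.3657·√0.9882 = 0.363536
d₁ = (ln(S/K) + (r+σ²/2)T) / (σ√T) = (ln(164.27/123.27) + (0.0611+0.3657²/2)·0.9882) / 0.363536 = (0.287134 + 0.126458) / 0.363536 = 1.137694
d₂ = d₁ − σ√T = 1.137694 − 0.363536 = 0.774158
e^{−rT} = e^{−0.0611·0.9882} = 0.941408
N(−d₁) = 0.127624,  N(−d₂) = 0.219419
Put price V = K·e^{−rT}·N(−d₂) − S·N(−d₁) = 25.462961 − 20.964829 = 4.498132
ρ = −K·T·e^{−rT}·N(−d₂) = -25.162498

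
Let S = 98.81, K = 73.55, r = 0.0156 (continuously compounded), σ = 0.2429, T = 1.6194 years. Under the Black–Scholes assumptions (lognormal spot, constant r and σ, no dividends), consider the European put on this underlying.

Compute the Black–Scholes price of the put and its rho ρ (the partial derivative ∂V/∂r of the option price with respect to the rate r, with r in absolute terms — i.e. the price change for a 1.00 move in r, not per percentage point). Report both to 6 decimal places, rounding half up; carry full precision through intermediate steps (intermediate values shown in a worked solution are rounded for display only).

σ√T = 0.2429·√1.6194 = 0.309104
d₁ = (ln(S/K) + (r+σ²/2)T) / (σ√T) = (ln(98.81/73.55) + (0.0156+0.2429²/2)·1.6194) / 0.309104 = (0.295233 + 0.073035) / 0.309104 = 1.191407
d₂ = d₁ − σ√T = 1.191407 − 0.309104 = 0.882303
e^{−rT} = e^{−0.0156·1.6194} = 0.975054
N(−d₁) = 0.116747,  N(−d₂) = 0.188806
Put price V = K·e^{−rT}·N(−d₂) − S·N(−d₁) = 13.540295 − 11.535763 = 2.004532
ρ = −K·T·e^{−rT}·N(−d₂) = -21.927154

price = 2.004532
ρ = -21.927154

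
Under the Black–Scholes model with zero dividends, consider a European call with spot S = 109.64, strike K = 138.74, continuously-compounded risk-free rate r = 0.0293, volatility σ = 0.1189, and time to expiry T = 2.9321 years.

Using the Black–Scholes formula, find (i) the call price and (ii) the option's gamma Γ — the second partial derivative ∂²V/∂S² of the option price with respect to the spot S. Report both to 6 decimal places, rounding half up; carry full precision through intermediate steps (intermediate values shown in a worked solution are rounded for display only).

σ√T = 0.1189·√2.9321 = 0.203597
d₁ = (ln(S/K) + (r+σ²/2)T) / (σ√T) = (ln(109.64/138.74) + (0.0293+0.1189²/2)·2.9321) / 0.203597 = (-0.235399 + 0.106636) / 0.203597 = -0.632441
d₂ = d₁ − σ√T = -0.632441 − 0.203597 = -0.836038
e^{−rT} = e^{−0.0293·2.9321} = 0.917676
N(d₁) = 0.263549,  N(d₂) = 0.201567
Call price V = S·N(d₁) − K·e^{−rT}·N(d₂) = 28.895559 − 25.663168 = 3.232391
φ(d₁) = (1/√(2π))·e^{−d₁²/2} = 0.326629
Γ = φ(d₁) / (S·σ·√T) = 0.014632

price = 3.232391
Γ = 0.014632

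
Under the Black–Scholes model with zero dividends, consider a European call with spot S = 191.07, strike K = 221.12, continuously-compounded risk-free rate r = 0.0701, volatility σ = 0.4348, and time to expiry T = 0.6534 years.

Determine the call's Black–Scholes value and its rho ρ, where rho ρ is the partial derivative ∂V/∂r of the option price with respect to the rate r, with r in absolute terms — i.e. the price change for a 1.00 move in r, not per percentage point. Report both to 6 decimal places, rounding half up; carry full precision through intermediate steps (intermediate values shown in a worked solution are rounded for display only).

price = 19.104765
ρ = 44.494634

σ√T = 0.4348·√0.6534 = 0.351463
d₁ = (ln(S/K) + (r+σ²/2)T) / (σ√T) = (ln(191.07/221.12) + (0.0701+0.4348²/2)·0.6534) / 0.351463 = (-0.146066 + 0.107566) / 0.351463 = -0.109540
d₂ = d₁ − σ√T = -0.109540 − 0.351463 = -0.461003
e^{−rT} = e^{−0.0701·0.6534} = 0.955230
N(d₁) = 0.456387,  N(d₂) = 0.322398
Call price V = S·N(d₁) − K·e^{−rT}·N(d₂) = 87.201848 − 68.097083 = 19.104765
ρ = K·T·e^{−rT}·N(d₂) = 44.494634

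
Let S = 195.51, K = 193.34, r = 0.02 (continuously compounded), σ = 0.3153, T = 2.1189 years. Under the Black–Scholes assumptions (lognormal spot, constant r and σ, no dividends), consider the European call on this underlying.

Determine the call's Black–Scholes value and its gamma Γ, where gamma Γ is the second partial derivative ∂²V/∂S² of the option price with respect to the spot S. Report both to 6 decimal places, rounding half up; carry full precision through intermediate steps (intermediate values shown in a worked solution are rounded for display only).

price = 39.888064
Γ = 0.004187

σ√T = 0.3153·√2.1189 = 0.458965
d₁ = (ln(S/K) + (r+σ²/2)T) / (σ√T) = (ln(195.51/193.34) + (0.02+0.3153²/2)·2.1189) / 0.458965 = (0.011161 + 0.147702) / 0.458965 = 0.346135
d₂ = d₁ − σ√T = 0.346135 − 0.458965 = -0.112830
e^{−rT} = e^{−0.02·2.1189} = 0.958507
N(d₁) = 0.635379,  N(d₂) = 0.455083
Call price V = S·N(d₁) − K·e^{−rT}·N(d₂) = 124.222984 − 84.334920 = 39.888064
φ(d₁) = (1/√(2π))·e^{−d₁²/2} = 0.375746
Γ = φ(d₁) / (S·σ·√T) = 0.004187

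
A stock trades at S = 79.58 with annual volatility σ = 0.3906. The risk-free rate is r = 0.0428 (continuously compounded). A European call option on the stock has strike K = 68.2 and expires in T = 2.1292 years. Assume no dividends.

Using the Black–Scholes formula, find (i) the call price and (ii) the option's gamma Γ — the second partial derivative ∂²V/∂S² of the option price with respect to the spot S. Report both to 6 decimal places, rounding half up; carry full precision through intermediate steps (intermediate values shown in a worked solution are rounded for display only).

σ√T = 0.3906·√2.1292 = 0.569955
d₁ = (ln(S/K) + (r+σ²/2)T) / (σ√T) = (ln(79.58/68.2) + (0.0428+0.3906²/2)·2.1292) / 0.569955 = (0.154318 + 0.253554) / 0.569955 = 0.715622
d₂ = d₁ − σ√T = 0.715622 − 0.569955 = 0.145667
e^{−rT} = e^{−0.0428·2.1292} = 0.912899
N(d₁) = 0.762888,  N(d₂) = 0.557908
Call price V = S·N(d₁) − K·e^{−rT}·N(d₂) = 60.710597 − 34.735197 = 25.975400
φ(d₁) = (1/√(2π))·e^{−d₁²/2} = 0.308820
Γ = φ(d₁) / (S·σ·√T) = 0.006809

price = 25.975400
Γ = 0.006809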